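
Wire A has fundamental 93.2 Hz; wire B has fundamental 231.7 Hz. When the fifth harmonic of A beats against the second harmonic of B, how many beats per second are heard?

Fifth harmonic of the first: 5·93.2 = 466.0 Hz.
Second harmonic of the second: 2·231.7 = 463.4 Hz.
f_beat = |466.0 − 463.4| = 2.6 Hz.

2.6 Hz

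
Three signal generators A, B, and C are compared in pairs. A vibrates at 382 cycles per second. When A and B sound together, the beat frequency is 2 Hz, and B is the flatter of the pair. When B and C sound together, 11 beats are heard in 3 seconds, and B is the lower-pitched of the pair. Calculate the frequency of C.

383.6667 Hz

B is below A, so f_B = 382 − 2 = 380 Hz.
B–C: Beat frequency = 11/3 = 3.6667 Hz.
C is above B, so f_C = 380 + 3.6667 = 383.6667 Hz.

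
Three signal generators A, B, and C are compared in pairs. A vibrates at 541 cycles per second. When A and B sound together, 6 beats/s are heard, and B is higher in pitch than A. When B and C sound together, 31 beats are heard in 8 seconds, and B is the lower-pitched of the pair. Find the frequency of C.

B is above A, so f_B = 541 + 6 = 547 Hz.
B–C: Beat frequency = 31/8 = 3.875 Hz.
C is above B, so f_C = 547 + 3.875 = 550.875 Hz.

550.875 Hz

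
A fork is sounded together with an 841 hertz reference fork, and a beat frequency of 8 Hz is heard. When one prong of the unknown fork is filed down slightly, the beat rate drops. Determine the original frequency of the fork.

833 Hz

|f − 841| = 8, so the fork was at either 833 Hz or 849 Hz.
Filing a prong removes mass and raises the fork's frequency; the adjustment raises the fork's frequency.
The beat rate fell, so the adjustment moved the fork toward 841 Hz — it must have started below the reference.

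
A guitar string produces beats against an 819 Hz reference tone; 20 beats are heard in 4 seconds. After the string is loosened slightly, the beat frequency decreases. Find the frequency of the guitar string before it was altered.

824 Hz

Beat frequency = 20/4 = 5 Hz.
|f − 819| = 5, so the guitar string was at either 814 Hz or 824 Hz.
Reducing tension lowers a string's frequency; the adjustment lowers the guitar string's frequency.
The beat rate fell, so the adjustment moved the guitar string toward 819 Hz — it must have started above the reference.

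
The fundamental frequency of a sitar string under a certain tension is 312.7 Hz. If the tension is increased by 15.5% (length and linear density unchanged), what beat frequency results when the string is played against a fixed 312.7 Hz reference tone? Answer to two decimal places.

23.36 Hz

For a string, f ∝ √T, so the new frequency is 312.7·√1.155 = 336.0616 Hz.
f_beat = |336.0616 − 312.7| = 23.36 Hz.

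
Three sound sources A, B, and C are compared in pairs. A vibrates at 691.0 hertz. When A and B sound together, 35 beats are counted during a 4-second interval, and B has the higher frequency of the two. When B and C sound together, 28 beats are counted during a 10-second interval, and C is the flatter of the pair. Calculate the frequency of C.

696.95 Hz

A–B: Beat frequency = 35/4 = 8.75 Hz.
B is above A, so f_B = 691.0 + 8.75 = 699.75 Hz.
B–C: Beat frequency = 28/10 = 2.8 Hz.
C is below B, so f_C = 699.75 − 2.8 = 696.95 Hz.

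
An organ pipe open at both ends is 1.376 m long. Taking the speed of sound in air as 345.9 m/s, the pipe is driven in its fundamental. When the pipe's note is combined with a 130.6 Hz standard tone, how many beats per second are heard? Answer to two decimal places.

4.91 Hz

Open pipe: f_n = n·v/(2L) = 1·345.9/(2·1.376) = 125.6904 Hz.
f_beat = |125.6904 − 130.6| = 4.91 Hz.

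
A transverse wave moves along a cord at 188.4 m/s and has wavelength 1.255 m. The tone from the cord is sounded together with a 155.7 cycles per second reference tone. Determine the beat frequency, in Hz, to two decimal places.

5.58 Hz

Source frequency f = v/λ = 188.4/1.255 = 150.1195 Hz.
f_beat = |150.1195 − 155.7| = 5.58 Hz.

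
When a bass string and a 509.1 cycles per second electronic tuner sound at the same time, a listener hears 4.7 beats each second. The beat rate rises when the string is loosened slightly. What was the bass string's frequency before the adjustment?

504.4 Hz

|f − 509.1| = 4.7, so the bass string was at either 504.4 Hz or 513.8 Hz.
Reducing tension lowers a string's frequency; the adjustment lowers the bass string's frequency.
The beat rate rose, so the adjustment moved the bass string further from 509.1 Hz — it was already below the reference.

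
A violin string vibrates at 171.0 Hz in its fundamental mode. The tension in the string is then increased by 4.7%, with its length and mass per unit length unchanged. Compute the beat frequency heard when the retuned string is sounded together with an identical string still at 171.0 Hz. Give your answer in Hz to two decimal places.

3.97 Hz

For a string, f ∝ √T, so the new frequency is 171.0·√1.047 = 174.9724 Hz.
f_beat = |174.9724 − 171.0| = 3.97 Hz.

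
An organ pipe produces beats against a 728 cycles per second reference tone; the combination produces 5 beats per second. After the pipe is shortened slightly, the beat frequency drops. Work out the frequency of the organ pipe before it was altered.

723 Hz

|f − 728| = 5, so the organ pipe was at either 723 Hz or 733 Hz.
A shorter pipe has a higher fundamental; the adjustment raises the organ pipe's frequency.
The beat rate fell, so the adjustment moved the organ pipe toward 728 Hz — it must have started below the reference.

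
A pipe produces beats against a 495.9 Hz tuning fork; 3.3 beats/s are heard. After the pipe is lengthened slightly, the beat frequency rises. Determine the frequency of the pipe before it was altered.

|f − 495.9| = 3.3, so the pipe was at either 492.6 Hz or 499.2 Hz.
A longer pipe has a lower fundamental; the adjustment lowers the pipe's frequency.
The beat rate rose, so the adjustment moved the pipe further from 495.9 Hz — it was already below the reference.

492.6 Hz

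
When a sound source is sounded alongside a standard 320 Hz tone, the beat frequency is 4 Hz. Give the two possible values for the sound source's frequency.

|f − 320| = 4, so f = 320 ± 4.

316 Hz or 324 Hz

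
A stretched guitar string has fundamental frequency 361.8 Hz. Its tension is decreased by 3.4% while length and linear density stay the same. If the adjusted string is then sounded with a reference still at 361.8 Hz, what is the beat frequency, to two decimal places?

6.20 Hz

For a string, f ∝ √T, so the new frequency is 361.8·√0.966 = 355.5962 Hz.
f_beat = |355.5962 − 361.8| = 6.20 Hz.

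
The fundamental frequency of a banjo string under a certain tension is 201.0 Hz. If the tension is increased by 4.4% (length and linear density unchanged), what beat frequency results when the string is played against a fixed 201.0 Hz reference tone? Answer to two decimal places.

4.37 Hz

For a string, f ∝ √T, so the new frequency is 201.0·√1.044 = 205.3744 Hz.
f_beat = |205.3744 − 201.0| = 4.37 Hz.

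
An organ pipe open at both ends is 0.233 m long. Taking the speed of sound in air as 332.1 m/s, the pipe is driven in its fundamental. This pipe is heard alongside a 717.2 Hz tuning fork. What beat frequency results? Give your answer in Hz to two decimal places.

4.54 Hz

Open pipe: f_n = n·v/(2L) = 1·332.1/(2·0.233) = 712.6609 Hz.
f_beat = |712.6609 − 717.2| = 4.54 Hz.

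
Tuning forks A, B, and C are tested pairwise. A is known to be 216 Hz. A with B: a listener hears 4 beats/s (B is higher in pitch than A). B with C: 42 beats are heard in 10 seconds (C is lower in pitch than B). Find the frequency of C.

B is above A, so f_B = 216 + 4 = 220 Hz.
B–C: Beat frequency = 42/10 = 4.2 Hz.
C is below B, so f_C = 220 − 4.2 = 215.8 Hz.

215.8 Hz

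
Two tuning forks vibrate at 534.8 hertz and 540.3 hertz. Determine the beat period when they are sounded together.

f_beat = |534.8 − 540.3| = 5.5 Hz.
Beat period T = 1 / f_beat = 1 / 5.5 s.

0.182 s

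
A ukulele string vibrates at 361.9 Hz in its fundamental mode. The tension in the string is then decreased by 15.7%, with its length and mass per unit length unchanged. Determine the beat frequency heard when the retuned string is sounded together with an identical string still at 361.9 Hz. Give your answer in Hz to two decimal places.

For a string, f ∝ √T, so the new frequency is 361.9·√0.843 = 332.2786 Hz.
f_beat = |332.2786 − 361.9| = 29.62 Hz.

29.62 Hz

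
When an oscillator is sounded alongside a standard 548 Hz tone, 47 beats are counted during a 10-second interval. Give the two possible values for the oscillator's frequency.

543.3 Hz or 552.7 Hz

Beat frequency = 47/10 = 4.7 Hz.
|f − 548| = 4.7, so f = 548 ± 4.7.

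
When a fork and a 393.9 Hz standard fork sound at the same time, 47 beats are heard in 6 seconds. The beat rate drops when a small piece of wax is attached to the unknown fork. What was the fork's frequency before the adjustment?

Beat frequency = 47/6 = 7.8333 Hz.
|f − 393.9| = 7.8333, so the fork was at either 386.0667 Hz or 401.7333 Hz.
Loading a fork with wax lowers its frequency; the adjustment lowers the fork's frequency.
The beat rate fell, so the adjustment moved the fork toward 393.9 Hz — it must have started above the reference.

401.7333 Hz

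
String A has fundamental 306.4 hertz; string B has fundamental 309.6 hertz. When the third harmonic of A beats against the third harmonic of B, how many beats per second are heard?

9.6 Hz

Third harmonic of the first: 3·306.4 = 919.2 Hz.
Third harmonic of the second: 3·309.6 = 928.8 Hz.
f_beat = |919.2 − 928.8| = 9.6 Hz.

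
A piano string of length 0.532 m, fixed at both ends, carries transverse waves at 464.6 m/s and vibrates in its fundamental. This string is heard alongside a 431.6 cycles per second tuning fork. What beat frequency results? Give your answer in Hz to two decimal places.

5.05 Hz

For a string fixed at both ends, f_n = n·v/(2L) = 1·464.6/(2·0.532) = 436.6541 Hz.
f_beat = |436.6541 − 431.6| = 5.05 Hz.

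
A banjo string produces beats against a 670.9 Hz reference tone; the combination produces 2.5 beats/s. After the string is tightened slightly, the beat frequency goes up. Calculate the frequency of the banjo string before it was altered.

673.4 Hz

|f − 670.9| = 2.5, so the banjo string was at either 668.4 Hz or 673.4 Hz.
Increasing tension raises a string's frequency; the adjustment raises the banjo string's frequency.
The beat rate rose, so the adjustment moved the banjo string further from 670.9 Hz — it was already above the reference.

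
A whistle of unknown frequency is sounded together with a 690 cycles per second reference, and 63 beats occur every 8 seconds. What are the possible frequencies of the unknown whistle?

682.125 Hz or 697.875 Hz

Beat frequency = 63/8 = 7.875 Hz.
|f − 690| = 7.875, so f = 690 ± 7.875.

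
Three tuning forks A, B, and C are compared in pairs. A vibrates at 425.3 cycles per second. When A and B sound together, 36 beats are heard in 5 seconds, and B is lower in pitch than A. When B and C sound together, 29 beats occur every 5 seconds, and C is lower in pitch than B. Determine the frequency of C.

412.3 Hz

A–B: Beat frequency = 36/5 = 7.2 Hz.
B is below A, so f_B = 425.3 − 7.2 = 418.1 Hz.
B–C: Beat frequency = 29/5 = 5.8 Hz.
C is below B, so f_C = 418.1 − 5.8 = 412.3 Hz.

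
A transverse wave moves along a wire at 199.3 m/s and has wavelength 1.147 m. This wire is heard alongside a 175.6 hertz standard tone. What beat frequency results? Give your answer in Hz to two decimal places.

Source frequency f = v/λ = 199.3/1.147 = 173.7576 Hz.
f_beat = |173.7576 − 175.6| = 1.84 Hz.

1.84 Hz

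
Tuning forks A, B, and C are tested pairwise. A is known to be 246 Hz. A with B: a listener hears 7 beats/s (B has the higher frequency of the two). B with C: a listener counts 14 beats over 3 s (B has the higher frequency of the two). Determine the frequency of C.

248.3333 Hz

B is above A, so f_B = 246 + 7 = 253 Hz.
B–C: Beat frequency = 14/3 = 4.6667 Hz.
C is below B, so f_C = 253 − 4.6667 = 248.3333 Hz.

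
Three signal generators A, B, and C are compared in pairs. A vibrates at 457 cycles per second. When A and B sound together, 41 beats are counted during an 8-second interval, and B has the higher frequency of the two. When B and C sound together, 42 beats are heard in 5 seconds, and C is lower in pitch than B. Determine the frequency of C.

A–B: Beat frequency = 41/8 = 5.125 Hz.
B is above A, so f_B = 457 + 5.125 = 462.125 Hz.
B–C: Beat frequency = 42/5 = 8.4 Hz.
C is below B, so f_C = 462.125 − 8.4 = 453.725 Hz.

453.725 Hz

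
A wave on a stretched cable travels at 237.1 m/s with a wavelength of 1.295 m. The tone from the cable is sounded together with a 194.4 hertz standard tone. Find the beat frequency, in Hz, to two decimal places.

11.31 Hz

Source frequency f = v/λ = 237.1/1.295 = 183.0888 Hz.
f_beat = |183.0888 − 194.4| = 11.31 Hz.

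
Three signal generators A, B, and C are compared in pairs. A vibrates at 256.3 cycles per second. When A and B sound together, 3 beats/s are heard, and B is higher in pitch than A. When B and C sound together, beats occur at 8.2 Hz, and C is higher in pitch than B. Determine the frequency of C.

B is above A, so f_B = 256.3 + 3 = 259.3 Hz.
C is above B, so f_C = 259.3 + 8.2 = 267.5 Hz.

267.5 Hz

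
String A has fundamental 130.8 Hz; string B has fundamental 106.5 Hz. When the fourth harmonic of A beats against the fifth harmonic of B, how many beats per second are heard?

9.3 Hz

Fourth harmonic of the first: 4·130.8 = 523.2 Hz.
Fifth harmonic of the second: 5·106.5 = 532.5 Hz.
f_beat = |523.2 − 532.5| = 9.3 Hz.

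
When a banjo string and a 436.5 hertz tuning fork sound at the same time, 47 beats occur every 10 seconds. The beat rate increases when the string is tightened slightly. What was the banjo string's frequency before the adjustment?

Beat frequency = 47/10 = 4.7 Hz.
|f − 436.5| = 4.7, so the banjo string was at either 431.8 Hz or 441.2 Hz.
Increasing tension raises a string's frequency; the adjustment raises the banjo string's frequency.
The beat rate rose, so the adjustment moved the banjo string further from 436.5 Hz — it was already above the reference.

441.2 Hz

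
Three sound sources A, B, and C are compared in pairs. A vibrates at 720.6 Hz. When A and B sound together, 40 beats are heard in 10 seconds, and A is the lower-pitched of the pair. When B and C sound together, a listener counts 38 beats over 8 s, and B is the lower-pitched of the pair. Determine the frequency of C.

729.35 Hz

A–B: Beat frequency = 40/10 = 4 Hz.
B is above A, so f_B = 720.6 + 4 = 724.6 Hz.
B–C: Beat frequency = 38/8 = 4.75 Hz.
C is above B, so f_C = 724.6 + 4.75 = 729.35 Hz.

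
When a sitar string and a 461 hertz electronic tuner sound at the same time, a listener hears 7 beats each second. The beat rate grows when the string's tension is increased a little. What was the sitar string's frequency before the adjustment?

|f − 461| = 7, so the sitar string was at either 454 Hz or 468 Hz.
Higher tension means higher frequency; the adjustment raises the sitar string's frequency.
The beat rate rose, so the adjustment moved the sitar string further from 461 Hz — it was already above the reference.

468 Hz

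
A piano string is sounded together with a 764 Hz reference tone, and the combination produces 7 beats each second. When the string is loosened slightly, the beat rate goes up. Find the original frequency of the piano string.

|f − 764| = 7, so the piano string was at either 757 Hz or 771 Hz.
Reducing tension lowers a string's frequency; the adjustment lowers the piano string's frequency.
The beat rate rose, so the adjustment moved the piano string further from 764 Hz — it was already below the reference.

757 Hz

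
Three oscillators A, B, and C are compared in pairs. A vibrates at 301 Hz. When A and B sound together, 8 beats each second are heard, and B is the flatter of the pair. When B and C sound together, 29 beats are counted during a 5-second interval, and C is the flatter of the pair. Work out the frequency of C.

287.2 Hz

B is below A, so f_B = 301 − 8 = 293 Hz.
B–C: Beat frequency = 29/5 = 5.8 Hz.
C is below B, so f_C = 293 − 5.8 = 287.2 Hz.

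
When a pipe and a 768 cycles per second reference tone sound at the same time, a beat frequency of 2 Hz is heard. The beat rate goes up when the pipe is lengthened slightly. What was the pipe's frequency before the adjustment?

|f − 768| = 2, so the pipe was at either 766 Hz or 770 Hz.
A longer pipe has a lower fundamental; the adjustment lowers the pipe's frequency.
The beat rate rose, so the adjustment moved the pipe further from 768 Hz — it was already below the reference.

766 Hz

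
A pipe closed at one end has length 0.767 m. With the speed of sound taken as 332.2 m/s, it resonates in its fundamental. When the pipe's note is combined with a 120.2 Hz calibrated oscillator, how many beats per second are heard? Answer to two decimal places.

11.92 Hz

Closed pipe (odd harmonics): f_n = n·v/(4L) = 1·332.2/(4·0.767) = 108.2790 Hz.
f_beat = |108.2790 − 120.2| = 11.92 Hz.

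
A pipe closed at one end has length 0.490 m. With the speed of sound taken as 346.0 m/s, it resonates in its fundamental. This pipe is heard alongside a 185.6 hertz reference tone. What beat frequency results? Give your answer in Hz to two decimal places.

Closed pipe (odd harmonics): f_n = n·v/(4L) = 1·346.0/(4·0.490) = 176.5306 Hz.
f_beat = |176.5306 − 185.6| = 9.07 Hz.

9.07 Hz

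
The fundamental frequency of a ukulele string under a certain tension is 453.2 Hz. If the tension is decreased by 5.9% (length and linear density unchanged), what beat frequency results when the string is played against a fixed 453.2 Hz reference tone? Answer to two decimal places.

For a string, f ∝ √T, so the new frequency is 453.2·√0.941 = 439.6274 Hz.
f_beat = |439.6274 − 453.2| = 13.57 Hz.

13.57 Hz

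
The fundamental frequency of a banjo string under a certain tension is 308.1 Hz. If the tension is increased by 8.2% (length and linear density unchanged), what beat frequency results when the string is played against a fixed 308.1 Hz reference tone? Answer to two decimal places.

For a string, f ∝ √T, so the new frequency is 308.1·√1.082 = 320.4832 Hz.
f_beat = |320.4832 − 308.1| = 12.38 Hz.

12.38 Hz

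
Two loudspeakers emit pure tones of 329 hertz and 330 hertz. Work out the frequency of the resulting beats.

The beat frequency equals the magnitude of the frequency difference.
|329 − 330| = 1 Hz.

1 Hz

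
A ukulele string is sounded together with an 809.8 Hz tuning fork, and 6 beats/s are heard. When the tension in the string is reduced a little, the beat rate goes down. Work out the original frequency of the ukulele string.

|f − 809.8| = 6, so the ukulele string was at either 803.8 Hz or 815.8 Hz.
Lower tension means lower frequency; the adjustment lowers the ukulele string's frequency.
The beat rate fell, so the adjustment moved the ukulele string toward 809.8 Hz — it must have started above the reference.

815.8 Hz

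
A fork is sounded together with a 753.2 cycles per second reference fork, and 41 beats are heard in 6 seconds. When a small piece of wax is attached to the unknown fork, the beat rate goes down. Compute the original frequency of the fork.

760.0333 Hz

Beat frequency = 41/6 = 6.8333 Hz.
|f − 753.2| = 6.8333, so the fork was at either 746.3667 Hz or 760.0333 Hz.
Loading a fork with wax lowers its frequency; the adjustment lowers the fork's frequency.
The beat rate fell, so the adjustment moved the fork toward 753.2 Hz — it must have started above the reference.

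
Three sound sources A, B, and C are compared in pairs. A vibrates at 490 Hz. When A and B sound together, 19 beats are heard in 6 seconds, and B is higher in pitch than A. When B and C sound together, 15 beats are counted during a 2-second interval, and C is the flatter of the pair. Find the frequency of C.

485.6667 Hz

A–B: Beat frequency = 19/6 = 3.1667 Hz.
B is above A, so f_B = 490 + 3.1667 = 493.1667 Hz.
B–C: Beat frequency = 15/2 = 7.5 Hz.
C is below B, so f_C = 493.1667 − 7.5 = 485.6667 Hz.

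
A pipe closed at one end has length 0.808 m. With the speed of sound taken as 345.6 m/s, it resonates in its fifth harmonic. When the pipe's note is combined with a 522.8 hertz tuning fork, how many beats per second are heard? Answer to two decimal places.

Closed pipe (odd harmonics): f_n = n·v/(4L) = 5·345.6/(4·0.808) = 534.6535 Hz.
f_beat = |534.6535 − 522.8| = 11.85 Hz.

11.85 Hz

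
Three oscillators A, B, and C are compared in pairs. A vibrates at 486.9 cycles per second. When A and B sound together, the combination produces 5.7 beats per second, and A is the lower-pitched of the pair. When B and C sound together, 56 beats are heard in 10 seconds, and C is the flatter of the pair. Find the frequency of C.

B is above A, so f_B = 486.9 + 5.7 = 492.6 Hz.
B–C: Beat frequency = 56/10 = 5.6 Hz.
C is below B, so f_C = 492.6 − 5.6 = 487 Hz.

487 Hz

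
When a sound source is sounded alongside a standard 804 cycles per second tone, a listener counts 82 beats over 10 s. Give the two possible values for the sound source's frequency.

795.8 Hz or 812.2 Hz

Beat frequency = 82/10 = 8.2 Hz.
|f − 804| = 8.2, so f = 804 ± 8.2.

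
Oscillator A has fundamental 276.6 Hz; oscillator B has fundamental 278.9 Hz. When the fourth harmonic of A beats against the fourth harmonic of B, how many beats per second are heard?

9.2 Hz

Fourth harmonic of the first: 4·276.6 = 1106.4 Hz.
Fourth harmonic of the second: 4·278.9 = 1115.6 Hz.
f_beat = |1106.4 − 1115.6| = 9.2 Hz.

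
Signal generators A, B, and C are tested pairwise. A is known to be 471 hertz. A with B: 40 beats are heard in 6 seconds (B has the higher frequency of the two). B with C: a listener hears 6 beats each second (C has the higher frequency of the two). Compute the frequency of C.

A–B: Beat frequency = 40/6 = 6.6667 Hz.
B is above A, so f_B = 471 + 6.6667 = 477.6667 Hz.
C is above B, so f_C = 477.6667 + 6 = 483.6667 Hz.

483.6667 Hz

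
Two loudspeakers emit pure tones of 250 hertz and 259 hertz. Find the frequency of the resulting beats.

Beats arise from superposition of two nearby frequencies; the beat rate is |f₁ − f₂|.
|250 − 259| = 9 Hz.

9 Hz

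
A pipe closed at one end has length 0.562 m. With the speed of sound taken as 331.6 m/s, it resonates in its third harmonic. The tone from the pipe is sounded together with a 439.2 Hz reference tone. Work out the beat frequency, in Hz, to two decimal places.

Closed pipe (odd harmonics): f_n = n·v/(4L) = 3·331.6/(4·0.562) = 442.5267 Hz.
f_beat = |442.5267 − 439.2| = 3.33 Hz.

3.33 Hz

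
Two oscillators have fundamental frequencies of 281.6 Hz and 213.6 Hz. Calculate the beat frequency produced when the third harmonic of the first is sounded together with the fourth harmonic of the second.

9.6 Hz

Third harmonic of the first: 3·281.6 = 844.8 Hz.
Fourth harmonic of the second: 4·213.6 = 854.4 Hz.
f_beat = |844.8 − 854.4| = 9.6 Hz.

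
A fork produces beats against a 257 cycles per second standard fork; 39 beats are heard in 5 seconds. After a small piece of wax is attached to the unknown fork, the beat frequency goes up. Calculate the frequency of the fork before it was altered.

249.2 Hz

Beat frequency = 39/5 = 7.8 Hz.
|f − 257| = 7.8, so the fork was at either 249.2 Hz or 264.8 Hz.
Loading a fork with wax lowers its frequency; the adjustment lowers the fork's frequency.
The beat rate rose, so the adjustment moved the fork further from 257 Hz — it was already below the reference.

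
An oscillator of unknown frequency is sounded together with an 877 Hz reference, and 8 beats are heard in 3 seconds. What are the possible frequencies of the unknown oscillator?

874.3333 Hz or 879.6667 Hz

Beat frequency = 8/3 = 2.6667 Hz.
|f − 877| = 2.6667, so f = 877 ± 2.6667.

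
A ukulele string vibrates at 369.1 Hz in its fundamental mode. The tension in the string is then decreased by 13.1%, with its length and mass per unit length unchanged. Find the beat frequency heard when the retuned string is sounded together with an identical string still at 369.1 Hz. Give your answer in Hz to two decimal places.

For a string, f ∝ √T, so the new frequency is 369.1·√0.869 = 344.0756 Hz.
f_beat = |344.0756 − 369.1| = 25.02 Hz.

25.02 Hz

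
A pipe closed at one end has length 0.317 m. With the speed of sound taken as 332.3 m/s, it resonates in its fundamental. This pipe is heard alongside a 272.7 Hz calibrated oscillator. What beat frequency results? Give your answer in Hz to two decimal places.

10.63 Hz

Closed pipe (odd harmonics): f_n = n·v/(4L) = 1·332.3/(4·0.317) = 262.0662 Hz.
f_beat = |262.0662 − 272.7| = 10.63 Hz.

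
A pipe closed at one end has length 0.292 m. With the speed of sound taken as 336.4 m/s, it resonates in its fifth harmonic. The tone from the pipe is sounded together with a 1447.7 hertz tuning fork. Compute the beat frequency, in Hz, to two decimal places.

7.63 Hz

Closed pipe (odd harmonics): f_n = n·v/(4L) = 5·336.4/(4·0.292) = 1440.0685 Hz.
f_beat = |1440.0685 − 1447.7| = 7.63 Hz.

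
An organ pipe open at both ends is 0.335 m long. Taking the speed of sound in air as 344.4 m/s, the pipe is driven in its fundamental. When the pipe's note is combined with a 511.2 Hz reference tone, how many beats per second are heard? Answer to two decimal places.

Open pipe: f_n = n·v/(2L) = 1·344.4/(2·0.335) = 514.0299 Hz.
f_beat = |514.0299 − 511.2| = 2.83 Hz.

2.83 Hz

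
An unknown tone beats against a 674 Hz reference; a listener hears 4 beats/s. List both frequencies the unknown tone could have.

|f − 674| = 4, so f = 674 ± 4.

670 Hz or 678 Hz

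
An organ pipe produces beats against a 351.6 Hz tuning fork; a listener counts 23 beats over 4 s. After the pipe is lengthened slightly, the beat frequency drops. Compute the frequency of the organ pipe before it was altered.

357.35 Hz

Beat frequency = 23/4 = 5.75 Hz.
|f − 351.6| = 5.75, so the organ pipe was at either 345.85 Hz or 357.35 Hz.
A longer pipe has a lower fundamental; the adjustment lowers the organ pipe's frequency.
The beat rate fell, so the adjustment moved the organ pipe toward 351.6 Hz — it must have started above the reference.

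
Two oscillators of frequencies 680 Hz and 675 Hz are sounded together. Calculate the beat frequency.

Beats arise from superposition of two nearby frequencies; the beat rate is |f₁ − f₂|.
|680 − 675| = 5 Hz.

5 Hz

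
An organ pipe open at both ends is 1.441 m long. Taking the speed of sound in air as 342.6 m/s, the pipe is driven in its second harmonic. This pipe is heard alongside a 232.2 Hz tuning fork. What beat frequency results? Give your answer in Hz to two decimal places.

5.55 Hz

Open pipe: f_n = n·v/(2L) = 2·342.6/(2·1.441) = 237.7516 Hz.
f_beat = |237.7516 − 232.2| = 5.55 Hz.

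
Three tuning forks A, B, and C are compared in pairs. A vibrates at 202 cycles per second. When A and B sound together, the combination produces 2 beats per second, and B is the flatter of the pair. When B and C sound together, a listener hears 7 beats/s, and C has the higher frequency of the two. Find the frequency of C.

207 Hz

B is below A, so f_B = 202 − 2 = 200 Hz.
C is above B, so f_C = 200 + 7 = 207 Hz.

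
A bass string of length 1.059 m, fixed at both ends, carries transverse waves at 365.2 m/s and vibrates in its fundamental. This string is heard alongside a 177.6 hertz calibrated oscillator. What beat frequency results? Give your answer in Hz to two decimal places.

5.17 Hz

For a string fixed at both ends, f_n = n·v/(2L) = 1·365.2/(2·1.059) = 172.4268 Hz.
f_beat = |172.4268 − 177.6| = 5.17 Hz.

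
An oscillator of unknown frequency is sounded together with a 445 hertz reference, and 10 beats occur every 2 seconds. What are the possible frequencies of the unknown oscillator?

Beat frequency = 10/2 = 5 Hz.
|f − 445| = 5, so f = 445 ± 5.

440 Hz or 450 Hz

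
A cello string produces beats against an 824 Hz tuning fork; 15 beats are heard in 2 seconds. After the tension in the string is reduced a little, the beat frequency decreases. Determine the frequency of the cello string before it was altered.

Beat frequency = 15/2 = 7.5 Hz.
|f − 824| = 7.5, so the cello string was at either 816.5 Hz or 831.5 Hz.
Lower tension means lower frequency; the adjustment lowers the cello string's frequency.
The beat rate fell, so the adjustment moved the cello string toward 824 Hz — it must have started above the reference.

831.5 Hz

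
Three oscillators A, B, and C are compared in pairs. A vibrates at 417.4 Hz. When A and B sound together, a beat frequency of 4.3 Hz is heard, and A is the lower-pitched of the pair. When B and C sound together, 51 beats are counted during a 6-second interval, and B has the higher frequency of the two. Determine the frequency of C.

413.2 Hz

B is above A, so f_B = 417.4 + 4.3 = 421.7 Hz.
B–C: Beat frequency = 51/6 = 8.5 Hz.
C is below B, so f_C = 421.7 − 8.5 = 413.2 Hz.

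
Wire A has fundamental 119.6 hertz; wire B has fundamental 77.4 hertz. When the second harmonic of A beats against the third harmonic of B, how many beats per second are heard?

7.0 Hz

Second harmonic of the first: 2·119.6 = 239.2 Hz.
Third harmonic of the second: 3·77.4 = 232.2 Hz.
f_beat = |239.2 − 232.2| = 7.0 Hz.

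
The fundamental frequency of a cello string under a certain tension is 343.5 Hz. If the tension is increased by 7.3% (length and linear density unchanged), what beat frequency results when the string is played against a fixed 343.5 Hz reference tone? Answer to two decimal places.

For a string, f ∝ √T, so the new frequency is 343.5·√1.073 = 355.8169 Hz.
f_beat = |355.8169 − 343.5| = 12.32 Hz.

12.32 Hz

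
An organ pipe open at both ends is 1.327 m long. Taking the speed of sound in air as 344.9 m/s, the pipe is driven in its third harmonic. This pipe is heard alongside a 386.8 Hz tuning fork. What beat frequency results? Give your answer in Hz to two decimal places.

Open pipe: f_n = n·v/(2L) = 3·344.9/(2·1.327) = 389.8644 Hz.
f_beat = |389.8644 − 386.8| = 3.06 Hz.

3.06 Hz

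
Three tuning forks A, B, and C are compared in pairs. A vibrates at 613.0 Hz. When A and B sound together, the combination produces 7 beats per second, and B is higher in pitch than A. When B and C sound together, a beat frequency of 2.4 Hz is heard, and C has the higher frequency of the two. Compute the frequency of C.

622.4 Hz

B is above A, so f_B = 613.0 + 7 = 620 Hz.
C is above B, so f_C = 620 + 2.4 = 622.4 Hz.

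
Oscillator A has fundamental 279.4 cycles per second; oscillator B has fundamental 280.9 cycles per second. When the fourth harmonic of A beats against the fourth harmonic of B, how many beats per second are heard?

Fourth harmonic of the first: 4·279.4 = 1117.6 Hz.
Fourth harmonic of the second: 4·280.9 = 1123.6 Hz.
f_beat = |1117.6 − 1123.6| = 6.0 Hz.

6.0 Hz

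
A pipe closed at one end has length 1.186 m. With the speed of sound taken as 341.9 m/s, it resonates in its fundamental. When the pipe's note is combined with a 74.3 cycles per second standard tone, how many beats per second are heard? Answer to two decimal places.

2.23 Hz

Closed pipe (odd harmonics): f_n = n·v/(4L) = 1·341.9/(4·1.186) = 72.0700 Hz.
f_beat = |72.0700 − 74.3| = 2.23 Hz.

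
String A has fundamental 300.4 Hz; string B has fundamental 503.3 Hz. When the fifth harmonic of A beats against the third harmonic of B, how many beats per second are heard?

Fifth harmonic of the first: 5·300.4 = 1502.0 Hz.
Third harmonic of the second: 3·503.3 = 1509.9 Hz.
f_beat = |1502.0 − 1509.9| = 7.9 Hz.

7.9 Hz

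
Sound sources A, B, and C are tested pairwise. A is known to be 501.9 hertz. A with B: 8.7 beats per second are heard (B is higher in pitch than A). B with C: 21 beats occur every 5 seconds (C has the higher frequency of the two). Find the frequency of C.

514.8 Hz

B is above A, so f_B = 501.9 + 8.7 = 510.6 Hz.
B–C: Beat frequency = 21/5 = 4.2 Hz.
C is above B, so f_C = 510.6 + 4.2 = 514.8 Hz.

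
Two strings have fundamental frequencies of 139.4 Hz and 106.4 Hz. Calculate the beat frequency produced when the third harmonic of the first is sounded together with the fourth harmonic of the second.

7.4 Hz

Third harmonic of the first: 3·139.4 = 418.2 Hz.
Fourth harmonic of the second: 4·106.4 = 425.6 Hz.
f_beat = |418.2 − 425.6| = 7.4 Hz.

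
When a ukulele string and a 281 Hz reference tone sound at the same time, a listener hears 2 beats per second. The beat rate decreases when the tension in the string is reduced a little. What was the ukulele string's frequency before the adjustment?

283 Hz

|f − 281| = 2, so the ukulele string was at either 279 Hz or 283 Hz.
Lower tension means lower frequency; the adjustment lowers the ukulele string's frequency.
The beat rate fell, so the adjustment moved the ukulele string toward 281 Hz — it must have started above the reference.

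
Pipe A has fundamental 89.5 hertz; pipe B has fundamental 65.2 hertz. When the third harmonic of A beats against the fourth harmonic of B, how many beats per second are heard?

Third harmonic of the first: 3·89.5 = 268.5 Hz.
Fourth harmonic of the second: 4·65.2 = 260.8 Hz.
f_beat = |268.5 − 260.8| = 7.7 Hz.

7.7 Hz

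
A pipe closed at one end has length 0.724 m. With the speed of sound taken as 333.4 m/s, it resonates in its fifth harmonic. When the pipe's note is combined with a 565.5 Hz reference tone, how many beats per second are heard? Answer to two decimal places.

10.12 Hz

Closed pipe (odd harmonics): f_n = n·v/(4L) = 5·333.4/(4·0.724) = 575.6215 Hz.
f_beat = |575.6215 − 565.5| = 10.12 Hz.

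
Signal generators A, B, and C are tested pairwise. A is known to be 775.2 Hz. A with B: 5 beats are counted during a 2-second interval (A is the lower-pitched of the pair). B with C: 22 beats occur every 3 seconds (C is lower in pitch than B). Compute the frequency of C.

A–B: Beat frequency = 5/2 = 2.5 Hz.
B is above A, so f_B = 775.2 + 2.5 = 777.7 Hz.
B–C: Beat frequency = 22/3 = 7.3333 Hz.
C is below B, so f_C = 777.7 − 7.3333 = 770.3667 Hz.

770.3667 Hz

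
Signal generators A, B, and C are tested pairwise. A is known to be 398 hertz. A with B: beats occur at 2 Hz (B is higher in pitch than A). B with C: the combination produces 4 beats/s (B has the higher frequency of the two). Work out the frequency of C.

B is above A, so f_B = 398 + 2 = 400 Hz.
C is below B, so f_C = 400 − 4 = 396 Hz.

396 Hz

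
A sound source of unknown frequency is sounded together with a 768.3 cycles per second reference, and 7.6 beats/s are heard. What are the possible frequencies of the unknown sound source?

|f − 768.3| = 7.6, so f = 768.3 ± 7.6.

760.7 Hz or 775.9 Hz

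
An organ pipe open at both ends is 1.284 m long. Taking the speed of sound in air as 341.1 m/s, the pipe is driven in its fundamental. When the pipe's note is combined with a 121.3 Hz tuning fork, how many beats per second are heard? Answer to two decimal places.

11.53 Hz

Open pipe: f_n = n·v/(2L) = 1·341.1/(2·1.284) = 132.8271 Hz.
f_beat = |132.8271 − 121.3| = 11.53 Hz.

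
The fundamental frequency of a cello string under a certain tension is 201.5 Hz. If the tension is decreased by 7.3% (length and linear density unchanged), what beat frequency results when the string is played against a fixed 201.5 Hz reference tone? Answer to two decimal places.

For a string, f ∝ √T, so the new frequency is 201.5·√0.927 = 194.0059 Hz.
f_beat = |194.0059 − 201.5| = 7.49 Hz.

7.49 Hz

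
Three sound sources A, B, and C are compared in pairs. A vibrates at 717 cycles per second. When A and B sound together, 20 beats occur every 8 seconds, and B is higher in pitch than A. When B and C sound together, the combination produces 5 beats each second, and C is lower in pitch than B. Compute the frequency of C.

A–B: Beat frequency = 20/8 = 2.5 Hz.
B is above A, so f_B = 717 + 2.5 = 719.5 Hz.
C is below B, so f_C = 719.5 − 5 = 714.5 Hz.

714.5 Hz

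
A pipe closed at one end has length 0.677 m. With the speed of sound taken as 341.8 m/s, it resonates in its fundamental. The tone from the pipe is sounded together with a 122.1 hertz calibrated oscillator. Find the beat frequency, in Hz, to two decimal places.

4.12 Hz

Closed pipe (odd harmonics): f_n = n·v/(4L) = 1·341.8/(4·0.677) = 126.2186 Hz.
f_beat = |126.2186 − 122.1| = 4.12 Hz.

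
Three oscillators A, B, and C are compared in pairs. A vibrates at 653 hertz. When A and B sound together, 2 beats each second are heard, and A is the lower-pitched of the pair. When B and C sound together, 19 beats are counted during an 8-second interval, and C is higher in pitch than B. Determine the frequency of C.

657.375 Hz

B is above A, so f_B = 653 + 2 = 655 Hz.
B–C: Beat frequency = 19/8 = 2.375 Hz.
C is above B, so f_C = 655 + 2.375 = 657.375 Hz.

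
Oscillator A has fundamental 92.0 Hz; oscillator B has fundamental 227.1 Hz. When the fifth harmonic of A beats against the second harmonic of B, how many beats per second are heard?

5.8 Hz

Fifth harmonic of the first: 5·92.0 = 460.0 Hz.
Second harmonic of the second: 2·227.1 = 454.2 Hz.
f_beat = |460.0 − 454.2| = 5.8 Hz.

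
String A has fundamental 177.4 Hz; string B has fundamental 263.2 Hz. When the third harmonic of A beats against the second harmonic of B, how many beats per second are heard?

Third harmonic of the first: 3·177.4 = 532.2 Hz.
Second harmonic of the second: 2·263.2 = 526.4 Hz.
f_beat = |532.2 − 526.4| = 5.8 Hz.

5.8 Hz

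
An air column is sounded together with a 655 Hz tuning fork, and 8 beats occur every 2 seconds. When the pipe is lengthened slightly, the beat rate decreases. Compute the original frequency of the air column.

659 Hz

Beat frequency = 8/2 = 4 Hz.
|f − 655| = 4, so the air column was at either 651 Hz or 659 Hz.
A longer pipe has a lower fundamental; the adjustment lowers the air column's frequency.
The beat rate fell, so the adjustment moved the air column toward 655 Hz — it must have started above the reference.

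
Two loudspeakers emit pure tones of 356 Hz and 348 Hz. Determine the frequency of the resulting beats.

8 Hz

Beats arise from superposition of two nearby frequencies; the beat rate is |f₁ − f₂|.
|356 − 348| = 8 Hz.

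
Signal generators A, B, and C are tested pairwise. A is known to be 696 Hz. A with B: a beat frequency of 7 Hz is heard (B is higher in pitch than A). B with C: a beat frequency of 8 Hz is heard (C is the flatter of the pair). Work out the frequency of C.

695 Hz

B is above A, so f_B = 696 + 7 = 703 Hz.
C is below B, so f_C = 703 − 8 = 695 Hz.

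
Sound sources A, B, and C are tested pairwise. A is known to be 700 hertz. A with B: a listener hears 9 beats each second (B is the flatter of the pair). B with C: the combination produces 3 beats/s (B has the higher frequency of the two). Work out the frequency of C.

688 Hz

B is below A, so f_B = 700 − 9 = 691 Hz.
C is below B, so f_C = 691 − 3 = 688 Hz.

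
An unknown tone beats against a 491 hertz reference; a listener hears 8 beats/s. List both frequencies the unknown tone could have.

|f − 491| = 8, so f = 491 ± 8.

483 Hz or 499 Hz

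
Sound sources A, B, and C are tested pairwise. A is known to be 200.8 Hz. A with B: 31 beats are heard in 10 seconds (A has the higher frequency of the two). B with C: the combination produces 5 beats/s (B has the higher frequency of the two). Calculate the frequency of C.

192.7 Hz

A–B: Beat frequency = 31/10 = 3.1 Hz.
B is below A, so f_B = 200.8 − 3.1 = 197.7 Hz.
C is below B, so f_C = 197.7 − 5 = 192.7 Hz.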